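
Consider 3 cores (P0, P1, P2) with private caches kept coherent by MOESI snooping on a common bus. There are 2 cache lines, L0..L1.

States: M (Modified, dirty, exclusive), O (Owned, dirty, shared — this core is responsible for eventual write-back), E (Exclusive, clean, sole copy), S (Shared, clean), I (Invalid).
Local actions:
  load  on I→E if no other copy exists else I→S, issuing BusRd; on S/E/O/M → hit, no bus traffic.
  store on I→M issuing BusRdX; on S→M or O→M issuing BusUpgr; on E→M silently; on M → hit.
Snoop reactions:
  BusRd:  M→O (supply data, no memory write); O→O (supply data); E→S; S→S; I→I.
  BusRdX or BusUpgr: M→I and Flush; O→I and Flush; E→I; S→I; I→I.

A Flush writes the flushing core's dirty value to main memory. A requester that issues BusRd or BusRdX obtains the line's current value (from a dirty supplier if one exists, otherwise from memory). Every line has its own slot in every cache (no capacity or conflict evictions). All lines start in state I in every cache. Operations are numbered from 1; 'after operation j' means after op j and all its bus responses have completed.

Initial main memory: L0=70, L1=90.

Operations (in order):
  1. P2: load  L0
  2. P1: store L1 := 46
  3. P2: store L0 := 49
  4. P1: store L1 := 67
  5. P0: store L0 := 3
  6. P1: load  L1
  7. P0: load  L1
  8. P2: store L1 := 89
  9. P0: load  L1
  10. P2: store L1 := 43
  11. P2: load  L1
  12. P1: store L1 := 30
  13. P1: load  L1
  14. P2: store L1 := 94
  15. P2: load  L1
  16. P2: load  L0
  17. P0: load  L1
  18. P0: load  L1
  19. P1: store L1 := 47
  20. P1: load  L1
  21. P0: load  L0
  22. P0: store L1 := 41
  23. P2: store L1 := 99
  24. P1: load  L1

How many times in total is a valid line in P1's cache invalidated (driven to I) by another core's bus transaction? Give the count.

1. P2: load  L0  bus=[BusRd]  L0: P0=I P1=I P2=E  mem[L0]=70
2. P1: store L1 := 46  bus=[BusRdX]  L1: P0=I P1=M P2=I  mem[L1]=90
3. P2: store L0 := 49  bus=[-]  L0: P0=I P1=I P2=M  mem[L0]=70
4. P1: store L1 := 67  bus=[-]  L1: P0=I P1=M P2=I  mem[L1]=90
5. P0: store L0 := 3  bus=[BusRdX,Flush]  L0: P0=M P1=I P2=I  mem[L0]=49
6. P1: load  L1  bus=[-]  L1: P0=I P1=M P2=I  mem[L1]=90
7. P0: load  L1  bus=[BusRd]  L1: P0=S P1=O P2=I  mem[L1]=90
8. P2: store L1 := 89  bus=[BusRdX,Flush]  L1: P0=I P1=I P2=M  mem[L1]=67
9. P0: load  L1  bus=[BusRd]  L1: P0=S P1=I P2=O  mem[L1]=67
10. P2: store L1 := 43  bus=[BusUpgr]  L1: P0=I P1=I P2=M  mem[L1]=67
11. P2: load  L1  bus=[-]  L1: P0=I P1=I P2=M  mem[L1]=67
12. P1: store L1 := 30  bus=[BusRdX,Flush]  L1: P0=I P1=M P2=I  mem[L1]=43
13. P1: load  L1  bus=[-]  L1: P0=I P1=M P2=I  mem[L1]=43
14. P2: store L1 := 94  bus=[BusRdX,Flush]  L1: P0=I P1=I P2=M  mem[L1]=30
15. P2: load  L1  bus=[-]  L1: P0=I P1=I P2=M  mem[L1]=30
16. P2: load  L0  bus=[BusRd]  L0: P0=O P1=I P2=S  mem[L0]=49
17. P0: load  L1  bus=[BusRd]  L1: P0=S P1=I P2=O  mem[L1]=30
18. P0: load  L1  bus=[-]  L1: P0=S P1=I P2=O  mem[L1]=30
19. P1: store L1 := 47  bus=[BusRdX,Flush]  L1: P0=I P1=M P2=I  mem[L1]=94
20. P1: load  L1  bus=[-]  L1: P0=I P1=M P2=I  mem[L1]=94
21. P0: load  L0  bus=[-]  L0: P0=O P1=I P2=S  mem[L0]=49
22. P0: store L1 := 41  bus=[BusRdX,Flush]  L1: P0=M P1=I P2=I  mem[L1]=47
23. P2: store L1 := 99  bus=[BusRdX,Flush]  L1: P0=I P1=I P2=M  mem[L1]=41
24. P1: load  L1  bus=[BusRd]  L1: P0=I P1=S P2=O  mem[L1]=41

invalidations = 3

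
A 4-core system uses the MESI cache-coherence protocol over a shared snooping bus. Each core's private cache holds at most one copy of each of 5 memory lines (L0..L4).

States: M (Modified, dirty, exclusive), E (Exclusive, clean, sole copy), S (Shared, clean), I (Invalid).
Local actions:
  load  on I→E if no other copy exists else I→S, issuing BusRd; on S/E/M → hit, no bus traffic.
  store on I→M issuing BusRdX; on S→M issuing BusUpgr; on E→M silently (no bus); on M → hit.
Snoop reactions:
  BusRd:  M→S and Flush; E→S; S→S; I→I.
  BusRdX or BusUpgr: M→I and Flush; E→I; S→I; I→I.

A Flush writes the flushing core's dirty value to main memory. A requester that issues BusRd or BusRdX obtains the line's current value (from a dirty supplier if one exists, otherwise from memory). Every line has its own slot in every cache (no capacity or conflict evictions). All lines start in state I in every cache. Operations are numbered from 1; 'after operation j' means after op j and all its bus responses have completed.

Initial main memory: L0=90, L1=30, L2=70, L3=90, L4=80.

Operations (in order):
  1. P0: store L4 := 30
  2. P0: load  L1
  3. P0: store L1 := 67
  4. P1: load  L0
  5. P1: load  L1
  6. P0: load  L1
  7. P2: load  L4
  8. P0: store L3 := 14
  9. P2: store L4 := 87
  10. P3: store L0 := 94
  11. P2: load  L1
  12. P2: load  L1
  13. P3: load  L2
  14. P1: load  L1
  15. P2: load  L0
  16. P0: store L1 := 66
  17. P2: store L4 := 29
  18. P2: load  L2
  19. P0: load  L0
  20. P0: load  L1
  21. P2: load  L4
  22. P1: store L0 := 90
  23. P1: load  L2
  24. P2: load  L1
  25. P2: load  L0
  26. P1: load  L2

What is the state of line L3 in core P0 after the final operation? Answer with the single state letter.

state = M

[1] P0: store L4 := 30 | P0:M(30), P1:I, P2:I, P3:I | bus: BusRdX
[2] P0: load  L1 | P0:E(30), P1:I, P2:I, P3:I | bus: BusRd
[3] P0: store L1 := 67 | P0:M(67), P1:I, P2:I, P3:I | bus: none
[4] P1: load  L0 | P0:I, P1:E(90), P2:I, P3:I | bus: BusRd
[5] P1: load  L1 | P0:S(67), P1:S(67), P2:I, P3:I | bus: BusRd,Flush
[6] P0: load  L1 | P0:S(67), P1:S(67), P2:I, P3:I | bus: none
[7] P2: load  L4 | P0:S(30), P1:I, P2:S(30), P3:I | bus: BusRd,Flush
[8] P0: store L3 := 14 | P0:M(14), P1:I, P2:I, P3:I | bus: BusRdX
[9] P2: store L4 := 87 | P0:I, P1:I, P2:M(87), P3:I | bus: BusUpgr
[10] P3: store L0 := 94 | P0:I, P1:I, P2:I, P3:M(94) | bus: BusRdX
[11] P2: load  L1 | P0:S(67), P1:S(67), P2:S(67), P3:I | bus: BusRd
[12] P2: load  L1 | P0:S(67), P1:S(67), P2:S(67), P3:I | bus: none
[13] P3: load  L2 | P0:I, P1:I, P2:I, P3:E(70) | bus: BusRd
[14] P1: load  L1 | P0:S(67), P1:S(67), P2:S(67), P3:I | bus: none
[15] P2: load  L0 | P0:I, P1:I, P2:S(94), P3:S(94) | bus: BusRd,Flush
[16] P0: store L1 := 66 | P0:M(66), P1:I, P2:I, P3:I | bus: BusUpgr
[17] P2: store L4 := 29 | P0:I, P1:I, P2:M(29), P3:I | bus: none
[18] P2: load  L2 | P0:I, P1:I, P2:S(70), P3:S(70) | bus: BusRd
[19] P0: load  L0 | P0:S(94), P1:I, P2:S(94), P3:S(94) | bus: BusRd
[20] P0: load  L1 | P0:M(66), P1:I, P2:I, P3:I | bus: none
[21] P2: load  L4 | P0:I, P1:I, P2:M(29), P3:I | bus: none
[22] P1: store L0 := 90 | P0:I, P1:M(90), P2:I, P3:I | bus: BusRdX
[23] P1: load  L2 | P0:I, P1:S(70), P2:S(70), P3:S(70) | bus: BusRd
[24] P2: load  L1 | P0:S(66), P1:I, P2:S(66), P3:I | bus: BusRd,Flush
[25] P2: load  L0 | P0:I, P1:S(90), P2:S(90), P3:I | bus: BusRd,Flush
[26] P1: load  L2 | P0:I, P1:S(70), P2:S(70), P3:S(70) | bus: none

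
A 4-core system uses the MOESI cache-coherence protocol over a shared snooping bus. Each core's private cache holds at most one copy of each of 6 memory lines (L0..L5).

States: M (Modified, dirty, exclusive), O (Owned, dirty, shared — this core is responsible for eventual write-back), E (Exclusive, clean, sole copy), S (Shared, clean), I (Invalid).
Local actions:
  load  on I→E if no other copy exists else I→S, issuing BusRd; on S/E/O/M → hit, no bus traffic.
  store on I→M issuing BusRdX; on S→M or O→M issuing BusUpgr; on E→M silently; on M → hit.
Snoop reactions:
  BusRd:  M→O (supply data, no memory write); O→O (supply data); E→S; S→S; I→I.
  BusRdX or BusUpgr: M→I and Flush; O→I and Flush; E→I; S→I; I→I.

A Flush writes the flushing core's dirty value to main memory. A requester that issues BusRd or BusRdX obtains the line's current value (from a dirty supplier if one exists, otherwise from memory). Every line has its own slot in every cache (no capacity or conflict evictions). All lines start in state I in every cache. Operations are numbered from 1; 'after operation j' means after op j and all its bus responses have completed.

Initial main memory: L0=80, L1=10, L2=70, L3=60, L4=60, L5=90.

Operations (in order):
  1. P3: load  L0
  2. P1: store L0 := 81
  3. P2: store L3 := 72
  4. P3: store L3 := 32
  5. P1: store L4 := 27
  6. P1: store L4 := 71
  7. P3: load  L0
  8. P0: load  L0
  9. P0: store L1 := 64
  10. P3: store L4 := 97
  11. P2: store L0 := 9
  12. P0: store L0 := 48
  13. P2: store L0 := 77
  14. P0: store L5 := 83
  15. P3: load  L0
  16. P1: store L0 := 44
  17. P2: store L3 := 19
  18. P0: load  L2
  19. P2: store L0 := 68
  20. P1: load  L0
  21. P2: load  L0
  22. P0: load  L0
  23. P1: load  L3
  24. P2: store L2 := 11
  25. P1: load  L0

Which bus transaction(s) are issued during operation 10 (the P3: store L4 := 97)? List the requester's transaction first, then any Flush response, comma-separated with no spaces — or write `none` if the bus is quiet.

[1] P3: load  L0 | P0:I, P1:I, P2:I, P3:E(80) | bus: BusRd
[2] P1: store L0 := 81 | P0:I, P1:M(81), P2:I, P3:I | bus: BusRdX
[3] P2: store L3 := 72 | P0:I, P1:I, P2:M(72), P3:I | bus: BusRdX
[4] P3: store L3 := 32 | P0:I, P1:I, P2:I, P3:M(32) | bus: BusRdX,Flush
[5] P1: store L4 := 27 | P0:I, P1:M(27), P2:I, P3:I | bus: BusRdX
[6] P1: store L4 := 71 | P0:I, P1:M(71), P2:I, P3:I | bus: none
[7] P3: load  L0 | P0:I, P1:O(81), P2:I, P3:S(81) | bus: BusRd
[8] P0: load  L0 | P0:S(81), P1:O(81), P2:I, P3:S(81) | bus: BusRd
[9] P0: store L1 := 64 | P0:M(64), P1:I, P2:I, P3:I | bus: BusRdX
[10] P3: store L4 := 97 | P0:I, P1:I, P2:I, P3:M(97) | bus: BusRdX,Flush
[11] P2: store L0 := 9 | P0:I, P1:I, P2:M(9), P3:I | bus: BusRdX,Flush
[12] P0: store L0 := 48 | P0:M(48), P1:I, P2:I, P3:I | bus: BusRdX,Flush
[13] P2: store L0 := 77 | P0:I, P1:I, P2:M(77), P3:I | bus: BusRdX,Flush
[14] P0: store L5 := 83 | P0:M(83), P1:I, P2:I, P3:I | bus: BusRdX
[15] P3: load  L0 | P0:I, P1:I, P2:O(77), P3:S(77) | bus: BusRd
[16] P1: store L0 := 44 | P0:I, P1:M(44), P2:I, P3:I | bus: BusRdX,Flush
[17] P2: store L3 := 19 | P0:I, P1:I, P2:M(19), P3:I | bus: BusRdX,Flush
[18] P0: load  L2 | P0:E(70), P1:I, P2:I, P3:I | bus: BusRd
[19] P2: store L0 := 68 | P0:I, P1:I, P2:M(68), P3:I | bus: BusRdX,Flush
[20] P1: load  L0 | P0:I, P1:S(68), P2:O(68), P3:I | bus: BusRd
[21] P2: load  L0 | P0:I, P1:S(68), P2:O(68), P3:I | bus: none
[22] P0: load  L0 | P0:S(68), P1:S(68), P2:O(68), P3:I | bus: BusRd
[23] P1: load  L3 | P0:I, P1:S(19), P2:O(19), P3:I | bus: BusRd
[24] P2: store L2 := 11 | P0:I, P1:I, P2:M(11), P3:I | bus: BusRdX
[25] P1: load  L0 | P0:S(68), P1:S(68), P2:O(68), P3:I | bus: none

bus = BusRdX,Flush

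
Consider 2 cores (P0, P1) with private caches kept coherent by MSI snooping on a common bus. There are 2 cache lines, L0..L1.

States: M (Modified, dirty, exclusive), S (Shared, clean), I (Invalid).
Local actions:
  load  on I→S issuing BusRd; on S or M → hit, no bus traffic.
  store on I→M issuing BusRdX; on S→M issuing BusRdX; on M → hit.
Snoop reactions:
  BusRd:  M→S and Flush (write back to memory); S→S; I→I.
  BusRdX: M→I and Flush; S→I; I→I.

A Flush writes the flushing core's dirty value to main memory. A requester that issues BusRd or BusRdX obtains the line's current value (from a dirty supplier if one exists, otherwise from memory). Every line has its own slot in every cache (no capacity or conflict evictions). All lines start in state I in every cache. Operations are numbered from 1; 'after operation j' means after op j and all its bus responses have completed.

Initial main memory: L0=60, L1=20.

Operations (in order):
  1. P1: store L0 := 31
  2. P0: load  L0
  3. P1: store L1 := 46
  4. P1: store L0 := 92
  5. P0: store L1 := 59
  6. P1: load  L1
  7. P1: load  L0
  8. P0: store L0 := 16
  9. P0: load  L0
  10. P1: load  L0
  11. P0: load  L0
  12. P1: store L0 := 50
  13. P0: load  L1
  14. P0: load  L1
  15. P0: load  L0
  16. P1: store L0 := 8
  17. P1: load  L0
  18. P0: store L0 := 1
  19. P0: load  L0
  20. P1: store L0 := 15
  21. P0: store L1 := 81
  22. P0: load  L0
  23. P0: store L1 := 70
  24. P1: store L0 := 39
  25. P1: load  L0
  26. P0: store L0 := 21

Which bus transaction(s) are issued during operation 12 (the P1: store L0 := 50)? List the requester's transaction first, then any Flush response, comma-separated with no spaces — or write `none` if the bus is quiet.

bus = BusRdX

  op1 P1: store L0 := 31 → I/M on L0; bus BusRdX; mem=60
  op2 P0: load  L0 → S/S on L0; bus BusRd Flush; mem=31
  op3 P1: store L1 := 46 → I/M on L1; bus BusRdX; mem=20
  op4 P1: store L0 := 92 → I/M on L0; bus BusRdX; mem=31
  op5 P0: store L1 := 59 → M/I on L1; bus BusRdX Flush; mem=46
  op6 P1: load  L1 → S/S on L1; bus BusRd Flush; mem=59
  op7 P1: load  L0 → I/M on L0; bus (none); mem=31
  op8 P0: store L0 := 16 → M/I on L0; bus BusRdX Flush; mem=92
  op9 P0: load  L0 → M/I on L0; bus (none); mem=92
  op10 P1: load  L0 → S/S on L0; bus BusRd Flush; mem=16
  op11 P0: load  L0 → S/S on L0; bus (none); mem=16
  op12 P1: store L0 := 50 → I/M on L0; bus BusRdX; mem=16
  op13 P0: load  L1 → S/S on L1; bus (none); mem=59
  op14 P0: load  L1 → S/S on L1; bus (none); mem=59
  op15 P0: load  L0 → S/S on L0; bus BusRd Flush; mem=50
  op16 P1: store L0 := 8 → I/M on L0; bus BusRdX; mem=50
  op17 P1: load  L0 → I/M on L0; bus (none); mem=50
  op18 P0: store L0 := 1 → M/I on L0; bus BusRdX Flush; mem=8
  op19 P0: load  L0 → M/I on L0; bus (none); mem=8
  op20 P1: store L0 := 15 → I/M on L0; bus BusRdX Flush; mem=1
  op21 P0: store L1 := 81 → M/I on L1; bus BusRdX; mem=59
  op22 P0: load  L0 → S/S on L0; bus BusRd Flush; mem=15
  op23 P0: store L1 := 70 → M/I on L1; bus (none); mem=59
  op24 P1: store L0 := 39 → I/M on L0; bus BusRdX; mem=15
  op25 P1: load  L0 → I/M on L0; bus (none); mem=15
  op26 P0: store L0 := 21 → M/I on L0; bus BusRdX Flush; mem=39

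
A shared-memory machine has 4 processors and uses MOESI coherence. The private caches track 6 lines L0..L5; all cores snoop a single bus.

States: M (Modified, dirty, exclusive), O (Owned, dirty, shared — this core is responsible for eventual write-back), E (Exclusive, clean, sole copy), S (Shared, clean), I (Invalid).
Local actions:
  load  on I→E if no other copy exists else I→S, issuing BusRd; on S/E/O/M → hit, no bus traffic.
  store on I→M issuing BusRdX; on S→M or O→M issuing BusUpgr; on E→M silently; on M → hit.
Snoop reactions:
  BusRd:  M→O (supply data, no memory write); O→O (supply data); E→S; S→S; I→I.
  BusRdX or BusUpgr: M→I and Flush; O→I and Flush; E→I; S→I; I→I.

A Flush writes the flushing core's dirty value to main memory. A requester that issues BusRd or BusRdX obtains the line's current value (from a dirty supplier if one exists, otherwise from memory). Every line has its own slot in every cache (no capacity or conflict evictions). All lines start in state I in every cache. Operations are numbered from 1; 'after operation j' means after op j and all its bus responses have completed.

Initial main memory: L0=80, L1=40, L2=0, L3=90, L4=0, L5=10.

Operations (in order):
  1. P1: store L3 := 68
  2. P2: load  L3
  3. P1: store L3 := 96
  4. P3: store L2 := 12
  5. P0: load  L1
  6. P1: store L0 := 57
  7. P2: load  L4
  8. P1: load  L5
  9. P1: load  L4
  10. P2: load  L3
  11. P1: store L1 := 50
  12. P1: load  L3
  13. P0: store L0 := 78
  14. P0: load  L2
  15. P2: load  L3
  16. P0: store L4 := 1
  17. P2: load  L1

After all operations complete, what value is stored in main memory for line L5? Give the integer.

1. P1: store L3 := 68  bus=[BusRdX]  L3: P0=I P1=M P2=I P3=I  mem[L3]=90
2. P2: load  L3  bus=[BusRd]  L3: P0=I P1=O P2=S P3=I  mem[L3]=90
3. P1: store L3 := 96  bus=[BusUpgr]  L3: P0=I P1=M P2=I P3=I  mem[L3]=90
4. P3: store L2 := 12  bus=[BusRdX]  L2: P0=I P1=I P2=I P3=M  mem[L2]=0
5. P0: load  L1  bus=[BusRd]  L1: P0=E P1=I P2=I P3=I  mem[L1]=40
6. P1: store L0 := 57  bus=[BusRdX]  L0: P0=I P1=M P2=I P3=I  mem[L0]=80
7. P2: load  L4  bus=[BusRd]  L4: P0=I P1=I P2=E P3=I  mem[L4]=0
8. P1: load  L5  bus=[BusRd]  L5: P0=I P1=E P2=I P3=I  mem[L5]=10
9. P1: load  L4  bus=[BusRd]  L4: P0=I P1=S P2=S P3=I  mem[L4]=0
10. P2: load  L3  bus=[BusRd]  L3: P0=I P1=O P2=S P3=I  mem[L3]=90
11. P1: store L1 := 50  bus=[BusRdX]  L1: P0=I P1=M P2=I P3=I  mem[L1]=40
12. P1: load  L3  bus=[-]  L3: P0=I P1=O P2=S P3=I  mem[L3]=90
13. P0: store L0 := 78  bus=[BusRdX,Flush]  L0: P0=M P1=I P2=I P3=I  mem[L0]=57
14. P0: load  L2  bus=[BusRd]  L2: P0=S P1=I P2=I P3=O  mem[L2]=0
15. P2: load  L3  bus=[-]  L3: P0=I P1=O P2=S P3=I  mem[L3]=90
16. P0: store L4 := 1  bus=[BusRdX]  L4: P0=M P1=I P2=I P3=I  mem[L4]=0
17. P2: load  L1  bus=[BusRd]  L1: P0=I P1=O P2=S P3=I  mem[L1]=40

memory[L5] = 10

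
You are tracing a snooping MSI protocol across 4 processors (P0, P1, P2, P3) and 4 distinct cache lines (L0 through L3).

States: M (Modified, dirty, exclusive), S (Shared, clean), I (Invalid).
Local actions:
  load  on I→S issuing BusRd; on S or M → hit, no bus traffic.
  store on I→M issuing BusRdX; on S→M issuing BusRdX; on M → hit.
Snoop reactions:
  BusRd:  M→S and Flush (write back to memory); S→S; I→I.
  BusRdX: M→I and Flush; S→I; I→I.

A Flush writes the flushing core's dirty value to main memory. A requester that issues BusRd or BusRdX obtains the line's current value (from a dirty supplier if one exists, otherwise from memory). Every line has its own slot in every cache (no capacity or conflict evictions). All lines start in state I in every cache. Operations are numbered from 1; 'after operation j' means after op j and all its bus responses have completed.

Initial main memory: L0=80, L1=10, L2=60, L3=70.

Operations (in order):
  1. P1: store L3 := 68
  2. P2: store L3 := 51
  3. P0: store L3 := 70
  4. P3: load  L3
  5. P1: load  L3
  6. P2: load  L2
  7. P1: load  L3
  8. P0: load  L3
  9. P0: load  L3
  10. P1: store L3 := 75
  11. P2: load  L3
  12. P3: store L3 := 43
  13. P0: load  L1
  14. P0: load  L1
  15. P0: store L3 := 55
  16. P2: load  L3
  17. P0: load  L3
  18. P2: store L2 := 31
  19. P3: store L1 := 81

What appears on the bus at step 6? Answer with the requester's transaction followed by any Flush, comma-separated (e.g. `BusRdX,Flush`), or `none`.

bus = BusRd

  op1 P1: store L3 := 68 → I/M/I/I on L3; bus BusRdX; mem=70
  op2 P2: store L3 := 51 → I/I/M/I on L3; bus BusRdX Flush; mem=68
  op3 P0: store L3 := 70 → M/I/I/I on L3; bus BusRdX Flush; mem=51
  op4 P3: load  L3 → S/I/I/S on L3; bus BusRd Flush; mem=70
  op5 P1: load  L3 → S/S/I/S on L3; bus BusRd; mem=70
  op6 P2: load  L2 → I/I/S/I on L2; bus BusRd; mem=60
  op7 P1: load  L3 → S/S/I/S on L3; bus (none); mem=70
  op8 P0: load  L3 → S/S/I/S on L3; bus (none); mem=70
  op9 P0: load  L3 → S/S/I/S on L3; bus (none); mem=70
  op10 P1: store L3 := 75 → I/M/I/I on L3; bus BusRdX; mem=70
  op11 P2: load  L3 → I/S/S/I on L3; bus BusRd Flush; mem=75
  op12 P3: store L3 := 43 → I/I/I/M on L3; bus BusRdX; mem=75
  op13 P0: load  L1 → S/I/I/I on L1; bus BusRd; mem=10
  op14 P0: load  L1 → S/I/I/I on L1; bus (none); mem=10
  op15 P0: store L3 := 55 → M/I/I/I on L3; bus BusRdX Flush; mem=43
  op16 P2: load  L3 → S/I/S/I on L3; bus BusRd Flush; mem=55
  op17 P0: load  L3 → S/I/S/I on L3; bus (none); mem=55
  op18 P2: store L2 := 31 → I/I/M/I on L2; bus BusRdX; mem=60
  op19 P3: store L1 := 81 → I/I/I/M on L1; bus BusRdX; mem=10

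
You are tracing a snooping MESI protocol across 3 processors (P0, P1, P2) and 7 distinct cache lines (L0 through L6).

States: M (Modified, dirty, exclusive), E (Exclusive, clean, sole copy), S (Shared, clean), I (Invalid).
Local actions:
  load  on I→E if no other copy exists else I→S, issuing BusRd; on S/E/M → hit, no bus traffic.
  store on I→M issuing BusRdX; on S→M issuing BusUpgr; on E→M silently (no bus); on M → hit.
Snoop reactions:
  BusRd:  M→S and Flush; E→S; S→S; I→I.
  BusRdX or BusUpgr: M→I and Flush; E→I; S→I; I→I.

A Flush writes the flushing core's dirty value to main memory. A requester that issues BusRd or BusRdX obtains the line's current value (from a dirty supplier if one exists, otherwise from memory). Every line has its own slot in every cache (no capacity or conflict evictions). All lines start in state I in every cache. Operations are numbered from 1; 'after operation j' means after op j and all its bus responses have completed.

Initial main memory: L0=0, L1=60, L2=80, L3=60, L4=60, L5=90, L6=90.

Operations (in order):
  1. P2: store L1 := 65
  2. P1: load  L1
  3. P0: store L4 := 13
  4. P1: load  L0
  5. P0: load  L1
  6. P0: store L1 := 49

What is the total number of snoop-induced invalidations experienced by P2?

step 1: P2: store L1 := 65  ⟶  IIM  (L1)  txn=BusRdX  M[L1]=60
step 2: P1: load  L1  ⟶  ISS  (L1)  txn=BusRd+Flush  M[L1]=65
step 3: P0: store L4 := 13  ⟶  MII  (L4)  txn=BusRdX  M[L4]=60
step 4: P1: load  L0  ⟶  IEI  (L0)  txn=BusRd  M[L0]=0
step 5: P0: load  L1  ⟶  SSS  (L1)  txn=BusRd  M[L1]=65
step 6: P0: store L1 := 49  ⟶  MII  (L1)  txn=BusUpgr  M[L1]=65

invalidations = 1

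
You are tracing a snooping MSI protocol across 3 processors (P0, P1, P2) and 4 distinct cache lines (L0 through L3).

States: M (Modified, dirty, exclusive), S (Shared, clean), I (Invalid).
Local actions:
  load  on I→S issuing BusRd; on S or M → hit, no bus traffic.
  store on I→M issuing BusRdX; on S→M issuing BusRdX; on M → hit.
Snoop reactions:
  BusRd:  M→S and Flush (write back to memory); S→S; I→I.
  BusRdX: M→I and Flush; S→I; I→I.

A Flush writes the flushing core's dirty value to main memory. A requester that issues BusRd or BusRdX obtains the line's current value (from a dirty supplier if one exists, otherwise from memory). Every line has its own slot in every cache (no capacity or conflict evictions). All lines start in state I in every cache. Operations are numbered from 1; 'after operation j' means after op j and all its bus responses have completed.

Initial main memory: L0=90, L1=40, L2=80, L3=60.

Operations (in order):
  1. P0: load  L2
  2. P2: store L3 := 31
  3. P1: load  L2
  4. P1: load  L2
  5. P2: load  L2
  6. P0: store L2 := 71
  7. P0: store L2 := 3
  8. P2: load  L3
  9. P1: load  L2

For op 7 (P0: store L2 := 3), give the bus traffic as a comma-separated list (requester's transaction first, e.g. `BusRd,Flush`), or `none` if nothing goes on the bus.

[1] P0: load  L2 | P0:S(80), P1:I, P2:I | bus: BusRd
[2] P2: store L3 := 31 | P0:I, P1:I, P2:M(31) | bus: BusRdX
[3] P1: load  L2 | P0:S(80), P1:S(80), P2:I | bus: BusRd
[4] P1: load  L2 | P0:S(80), P1:S(80), P2:I | bus: none
[5] P2: load  L2 | P0:S(80), P1:S(80), P2:S(80) | bus: BusRd
[6] P0: store L2 := 71 | P0:M(71), P1:I, P2:I | bus: BusRdX
[7] P0: store L2 := 3 | P0:M(3), P1:I, P2:I | bus: none
[8] P2: load  L3 | P0:I, P1:I, P2:M(31) | bus: none
[9] P1: load  L2 | P0:S(3), P1:S(3), P2:I | bus: BusRd,Flush

bus = none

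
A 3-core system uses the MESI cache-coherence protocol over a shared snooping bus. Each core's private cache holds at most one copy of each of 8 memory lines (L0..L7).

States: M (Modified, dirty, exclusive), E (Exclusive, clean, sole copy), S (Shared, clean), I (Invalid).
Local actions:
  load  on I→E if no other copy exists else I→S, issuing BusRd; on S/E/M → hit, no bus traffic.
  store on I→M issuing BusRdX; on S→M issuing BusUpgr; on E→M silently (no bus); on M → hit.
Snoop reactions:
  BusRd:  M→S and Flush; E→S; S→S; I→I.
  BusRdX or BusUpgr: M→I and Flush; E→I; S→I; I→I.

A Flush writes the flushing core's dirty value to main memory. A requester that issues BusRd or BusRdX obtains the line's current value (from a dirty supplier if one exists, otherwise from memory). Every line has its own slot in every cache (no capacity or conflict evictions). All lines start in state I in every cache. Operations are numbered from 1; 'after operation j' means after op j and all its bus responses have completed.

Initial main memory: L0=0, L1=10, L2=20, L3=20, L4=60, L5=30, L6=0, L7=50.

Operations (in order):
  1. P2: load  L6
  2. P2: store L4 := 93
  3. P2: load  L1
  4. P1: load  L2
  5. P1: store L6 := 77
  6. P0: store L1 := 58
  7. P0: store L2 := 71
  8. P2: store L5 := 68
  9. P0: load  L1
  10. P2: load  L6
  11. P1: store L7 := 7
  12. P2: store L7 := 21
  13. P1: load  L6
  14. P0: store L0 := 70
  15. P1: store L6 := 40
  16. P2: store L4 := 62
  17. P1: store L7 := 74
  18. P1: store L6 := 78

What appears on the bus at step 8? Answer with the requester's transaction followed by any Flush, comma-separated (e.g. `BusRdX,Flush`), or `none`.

bus = BusRdX

1. P2: load  L6  bus=[BusRd]  L6: P0=I P1=I P2=E  mem[L6]=0
2. P2: store L4 := 93  bus=[BusRdX]  L4: P0=I P1=I P2=M  mem[L4]=60
3. P2: load  L1  bus=[BusRd]  L1: P0=I P1=I P2=E  mem[L1]=10
4. P1: load  L2  bus=[BusRd]  L2: P0=I P1=E P2=I  mem[L2]=20
5. P1: store L6 := 77  bus=[BusRdX]  L6: P0=I P1=M P2=I  mem[L6]=0
6. P0: store L1 := 58  bus=[BusRdX]  L1: P0=M P1=I P2=I  mem[L1]=10
7. P0: store L2 := 71  bus=[BusRdX]  L2: P0=M P1=I P2=I  mem[L2]=20
8. P2: store L5 := 68  bus=[BusRdX]  L5: P0=I P1=I P2=M  mem[L5]=30
9. P0: load  L1  bus=[-]  L1: P0=M P1=I P2=I  mem[L1]=10
10. P2: load  L6  bus=[BusRd,Flush]  L6: P0=I P1=S P2=S  mem[L6]=77
11. P1: store L7 := 7  bus=[BusRdX]  L7: P0=I P1=M P2=I  mem[L7]=50
12. P2: store L7 := 21  bus=[BusRdX,Flush]  L7: P0=I P1=I P2=M  mem[L7]=7
13. P1: load  L6  bus=[-]  L6: P0=I P1=S P2=S  mem[L6]=77
14. P0: store L0 := 70  bus=[BusRdX]  L0: P0=M P1=I P2=I  mem[L0]=0
15. P1: store L6 := 40  bus=[BusUpgr]  L6: P0=I P1=M P2=I  mem[L6]=77
16. P2: store L4 := 62  bus=[-]  L4: P0=I P1=I P2=M  mem[L4]=60
17. P1: store L7 := 74  bus=[BusRdX,Flush]  L7: P0=I P1=M P2=I  mem[L7]=21
18. P1: store L6 := 78  bus=[-]  L6: P0=I P1=M P2=I  mem[L6]=77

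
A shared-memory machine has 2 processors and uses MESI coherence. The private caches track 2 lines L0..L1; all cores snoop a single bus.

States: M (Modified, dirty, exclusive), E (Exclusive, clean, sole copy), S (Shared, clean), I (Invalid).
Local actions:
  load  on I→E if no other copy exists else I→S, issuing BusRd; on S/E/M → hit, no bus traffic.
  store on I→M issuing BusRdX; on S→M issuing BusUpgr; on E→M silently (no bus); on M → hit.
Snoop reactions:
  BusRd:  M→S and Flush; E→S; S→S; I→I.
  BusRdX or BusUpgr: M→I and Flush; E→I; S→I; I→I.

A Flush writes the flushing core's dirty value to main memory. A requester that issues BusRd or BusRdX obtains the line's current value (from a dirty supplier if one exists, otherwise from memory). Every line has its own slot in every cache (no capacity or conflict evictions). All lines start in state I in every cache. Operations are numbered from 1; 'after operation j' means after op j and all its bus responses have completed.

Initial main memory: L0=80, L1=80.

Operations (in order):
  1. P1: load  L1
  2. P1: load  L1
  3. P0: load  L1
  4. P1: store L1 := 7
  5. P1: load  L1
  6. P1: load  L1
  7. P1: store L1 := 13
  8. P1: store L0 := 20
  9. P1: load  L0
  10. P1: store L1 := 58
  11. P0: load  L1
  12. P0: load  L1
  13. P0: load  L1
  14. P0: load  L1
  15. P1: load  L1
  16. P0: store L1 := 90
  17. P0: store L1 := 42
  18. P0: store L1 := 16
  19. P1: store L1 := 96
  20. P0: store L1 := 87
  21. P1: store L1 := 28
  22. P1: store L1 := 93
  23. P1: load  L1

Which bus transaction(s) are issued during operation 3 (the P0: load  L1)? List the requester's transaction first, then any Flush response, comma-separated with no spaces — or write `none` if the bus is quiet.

bus = BusRd

[1] P1: load  L1 | P0:I, P1:E(80) | bus: BusRd
[2] P1: load  L1 | P0:I, P1:E(80) | bus: none
[3] P0: load  L1 | P0:S(80), P1:S(80) | bus: BusRd
[4] P1: store L1 := 7 | P0:I, P1:M(7) | bus: BusUpgr
[5] P1: load  L1 | P0:I, P1:M(7) | bus: none
[6] P1: load  L1 | P0:I, P1:M(7) | bus: none
[7] P1: store L1 := 13 | P0:I, P1:M(13) | bus: none
[8] P1: store L0 := 20 | P0:I, P1:M(20) | bus: BusRdX
[9] P1: load  L0 | P0:I, P1:M(20) | bus: none
[10] P1: store L1 := 58 | P0:I, P1:M(58) | bus: none
[11] P0: load  L1 | P0:S(58), P1:S(58) | bus: BusRd,Flush
[12] P0: load  L1 | P0:S(58), P1:S(58) | bus: none
[13] P0: load  L1 | P0:S(58), P1:S(58) | bus: none
[14] P0: load  L1 | P0:S(58), P1:S(58) | bus: none
[15] P1: load  L1 | P0:S(58), P1:S(58) | bus: none
[16] P0: store L1 := 90 | P0:M(90), P1:I | bus: BusUpgr
[17] P0: store L1 := 42 | P0:M(42), P1:I | bus: none
[18] P0: store L1 := 16 | P0:M(16), P1:I | bus: none
[19] P1: store L1 := 96 | P0:I, P1:M(96) | bus: BusRdX,Flush
[20] P0: store L1 := 87 | P0:M(87), P1:I | bus: BusRdX,Flush
[21] P1: store L1 := 28 | P0:I, P1:M(28) | bus: BusRdX,Flush
[22] P1: store L1 := 93 | P0:I, P1:M(93) | bus: none
[23] P1: load  L1 | P0:I, P1:M(93) | bus: none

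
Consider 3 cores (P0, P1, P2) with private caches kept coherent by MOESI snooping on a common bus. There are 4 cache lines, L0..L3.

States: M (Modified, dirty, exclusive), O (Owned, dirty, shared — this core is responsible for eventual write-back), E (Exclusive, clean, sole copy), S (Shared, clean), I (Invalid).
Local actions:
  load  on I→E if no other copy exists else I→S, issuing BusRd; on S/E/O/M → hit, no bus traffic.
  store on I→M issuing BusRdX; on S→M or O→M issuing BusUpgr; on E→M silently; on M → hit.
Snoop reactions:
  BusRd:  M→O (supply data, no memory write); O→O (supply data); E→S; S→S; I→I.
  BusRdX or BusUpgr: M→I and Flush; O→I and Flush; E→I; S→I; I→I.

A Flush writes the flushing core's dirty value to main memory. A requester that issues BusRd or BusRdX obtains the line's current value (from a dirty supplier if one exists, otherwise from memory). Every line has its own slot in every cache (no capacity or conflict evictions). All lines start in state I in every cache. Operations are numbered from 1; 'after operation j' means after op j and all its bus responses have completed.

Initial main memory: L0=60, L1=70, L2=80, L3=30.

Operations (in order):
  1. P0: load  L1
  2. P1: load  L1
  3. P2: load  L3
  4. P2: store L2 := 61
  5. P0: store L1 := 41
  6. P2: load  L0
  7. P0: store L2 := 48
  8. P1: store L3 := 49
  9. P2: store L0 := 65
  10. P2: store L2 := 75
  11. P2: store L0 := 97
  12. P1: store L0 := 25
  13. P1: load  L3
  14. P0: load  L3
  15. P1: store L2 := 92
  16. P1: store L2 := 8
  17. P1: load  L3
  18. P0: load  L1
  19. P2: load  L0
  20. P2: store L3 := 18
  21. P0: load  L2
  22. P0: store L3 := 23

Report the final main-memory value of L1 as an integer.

memory[L1] = 70

[1] P0: load  L1 | P0:E(70), P1:I, P2:I | bus: BusRd
[2] P1: load  L1 | P0:S(70), P1:S(70), P2:I | bus: BusRd
[3] P2: load  L3 | P0:I, P1:I, P2:E(30) | bus: BusRd
[4] P2: store L2 := 61 | P0:I, P1:I, P2:M(61) | bus: BusRdX
[5] P0: store L1 := 41 | P0:M(41), P1:I, P2:I | bus: BusUpgr
[6] P2: load  L0 | P0:I, P1:I, P2:E(60) | bus: BusRd
[7] P0: store L2 := 48 | P0:M(48), P1:I, P2:I | bus: BusRdX,Flush
[8] P1: store L3 := 49 | P0:I, P1:M(49), P2:I | bus: BusRdX
[9] P2: store L0 := 65 | P0:I, P1:I, P2:M(65) | bus: none
[10] P2: store L2 := 75 | P0:I, P1:I, P2:M(75) | bus: BusRdX,Flush
[11] P2: store L0 := 97 | P0:I, P1:I, P2:M(97) | bus: none
[12] P1: store L0 := 25 | P0:I, P1:M(25), P2:I | bus: BusRdX,Flush
[13] P1: load  L3 | P0:I, P1:M(49), P2:I | bus: none
[14] P0: load  L3 | P0:S(49), P1:O(49), P2:I | bus: BusRd
[15] P1: store L2 := 92 | P0:I, P1:M(92), P2:I | bus: BusRdX,Flush
[16] P1: store L2 := 8 | P0:I, P1:M(8), P2:I | bus: none
[17] P1: load  L3 | P0:S(49), P1:O(49), P2:I | bus: none
[18] P0: load  L1 | P0:M(41), P1:I, P2:I | bus: none
[19] P2: load  L0 | P0:I, P1:O(25), P2:S(25) | bus: BusRd
[20] P2: store L3 := 18 | P0:I, P1:I, P2:M(18) | bus: BusRdX,Flush
[21] P0: load  L2 | P0:S(8), P1:O(8), P2:I | bus: BusRd
[22] P0: store L3 := 23 | P0:M(23), P1:I, P2:I | bus: BusRdX,Flush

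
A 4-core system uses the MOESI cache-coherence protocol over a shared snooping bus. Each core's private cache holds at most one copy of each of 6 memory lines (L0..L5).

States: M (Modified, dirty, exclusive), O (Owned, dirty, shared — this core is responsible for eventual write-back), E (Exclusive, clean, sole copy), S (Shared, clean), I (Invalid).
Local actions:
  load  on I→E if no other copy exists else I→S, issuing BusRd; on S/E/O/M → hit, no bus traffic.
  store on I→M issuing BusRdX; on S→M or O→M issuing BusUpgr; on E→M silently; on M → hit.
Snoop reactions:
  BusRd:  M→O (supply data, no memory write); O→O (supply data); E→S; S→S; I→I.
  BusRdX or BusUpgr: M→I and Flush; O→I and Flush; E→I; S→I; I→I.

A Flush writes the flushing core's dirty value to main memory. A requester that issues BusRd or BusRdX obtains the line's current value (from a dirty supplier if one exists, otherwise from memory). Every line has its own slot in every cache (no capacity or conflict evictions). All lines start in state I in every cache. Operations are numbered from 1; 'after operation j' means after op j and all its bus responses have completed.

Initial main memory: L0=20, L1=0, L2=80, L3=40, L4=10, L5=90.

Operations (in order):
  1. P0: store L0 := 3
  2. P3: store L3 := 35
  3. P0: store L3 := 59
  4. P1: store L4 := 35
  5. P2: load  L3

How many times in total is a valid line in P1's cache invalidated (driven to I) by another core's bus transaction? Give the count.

1. P0: store L0 := 3  bus=[BusRdX]  L0: P0=M P1=I P2=I P3=I  mem[L0]=20
2. P3: store L3 := 35  bus=[BusRdX]  L3: P0=I P1=I P2=I P3=M  mem[L3]=40
3. P0: store L3 := 59  bus=[BusRdX,Flush]  L3: P0=M P1=I P2=I P3=I  mem[L3]=35
4. P1: store L4 := 35  bus=[BusRdX]  L4: P0=I P1=M P2=I P3=I  mem[L4]=10
5. P2: load  L3  bus=[BusRd]  L3: P0=O P1=I P2=S P3=I  mem[L3]=35

invalidations = 0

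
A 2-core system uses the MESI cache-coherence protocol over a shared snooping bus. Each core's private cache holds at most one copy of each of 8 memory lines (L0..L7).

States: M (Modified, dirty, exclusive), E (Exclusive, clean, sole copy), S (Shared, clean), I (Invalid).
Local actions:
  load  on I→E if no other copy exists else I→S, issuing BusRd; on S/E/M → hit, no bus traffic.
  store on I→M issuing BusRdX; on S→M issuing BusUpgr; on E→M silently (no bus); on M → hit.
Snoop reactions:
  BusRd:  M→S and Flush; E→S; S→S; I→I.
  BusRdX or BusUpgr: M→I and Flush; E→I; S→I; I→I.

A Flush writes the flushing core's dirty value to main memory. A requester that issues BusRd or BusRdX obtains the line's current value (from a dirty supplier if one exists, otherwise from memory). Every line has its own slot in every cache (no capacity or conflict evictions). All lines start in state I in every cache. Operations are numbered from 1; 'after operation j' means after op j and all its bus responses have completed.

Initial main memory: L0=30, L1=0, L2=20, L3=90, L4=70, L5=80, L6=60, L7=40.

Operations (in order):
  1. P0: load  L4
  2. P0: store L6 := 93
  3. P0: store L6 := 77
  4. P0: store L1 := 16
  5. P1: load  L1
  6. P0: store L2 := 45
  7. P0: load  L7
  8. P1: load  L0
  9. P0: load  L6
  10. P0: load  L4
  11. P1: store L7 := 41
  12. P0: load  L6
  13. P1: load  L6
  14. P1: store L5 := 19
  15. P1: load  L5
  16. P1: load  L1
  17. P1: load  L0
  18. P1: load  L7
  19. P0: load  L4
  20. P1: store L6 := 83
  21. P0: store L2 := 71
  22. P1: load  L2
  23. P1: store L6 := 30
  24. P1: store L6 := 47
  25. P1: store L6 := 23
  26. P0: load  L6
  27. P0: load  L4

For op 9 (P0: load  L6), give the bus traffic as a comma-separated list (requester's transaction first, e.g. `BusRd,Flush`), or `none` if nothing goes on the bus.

bus = none

  op1 P0: load  L4 → E/I on L4; bus BusRd; mem=70
  op2 P0: store L6 := 93 → M/I on L6; bus BusRdX; mem=60
  op3 P0: store L6 := 77 → M/I on L6; bus (none); mem=60
  op4 P0: store L1 := 16 → M/I on L1; bus BusRdX; mem=0
  op5 P1: load  L1 → S/S on L1; bus BusRd Flush; mem=16
  op6 P0: store L2 := 45 → M/I on L2; bus BusRdX; mem=20
  op7 P0: load  L7 → E/I on L7; bus BusRd; mem=40
  op8 P1: load  L0 → I/E on L0; bus BusRd; mem=30
  op9 P0: load  L6 → M/I on L6; bus (none); mem=60
  op10 P0: load  L4 → E/I on L4; bus (none); mem=70
  op11 P1: store L7 := 41 → I/M on L7; bus BusRdX; mem=40
  op12 P0: load  L6 → M/I on L6; bus (none); mem=60
  op13 P1: load  L6 → S/S on L6; bus BusRd Flush; mem=77
  op14 P1: store L5 := 19 → I/M on L5; bus BusRdX; mem=80
  op15 P1: load  L5 → I/M on L5; bus (none); mem=80
  op16 P1: load  L1 → S/S on L1; bus (none); mem=16
  op17 P1: load  L0 → I/E on L0; bus (none); mem=30
  op18 P1: load  L7 → I/M on L7; bus (none); mem=40
  op19 P0: load  L4 → E/I on L4; bus (none); mem=70
  op20 P1: store L6 := 83 → I/M on L6; bus BusUpgr; mem=77
  op21 P0: store L2 := 71 → M/I on L2; bus (none); mem=20
  op22 P1: load  L2 → S/S on L2; bus BusRd Flush; mem=71
  op23 P1: store L6 := 30 → I/M on L6; bus (none); mem=77
  op24 P1: store L6 := 47 → I/M on L6; bus (none); mem=77
  op25 P1: store L6 := 23 → I/M on L6; bus (none); mem=77
  op26 P0: load  L6 → S/S on L6; bus BusRd Flush; mem=23
  op27 P0: load  L4 → E/I on L4; bus (none); mem=70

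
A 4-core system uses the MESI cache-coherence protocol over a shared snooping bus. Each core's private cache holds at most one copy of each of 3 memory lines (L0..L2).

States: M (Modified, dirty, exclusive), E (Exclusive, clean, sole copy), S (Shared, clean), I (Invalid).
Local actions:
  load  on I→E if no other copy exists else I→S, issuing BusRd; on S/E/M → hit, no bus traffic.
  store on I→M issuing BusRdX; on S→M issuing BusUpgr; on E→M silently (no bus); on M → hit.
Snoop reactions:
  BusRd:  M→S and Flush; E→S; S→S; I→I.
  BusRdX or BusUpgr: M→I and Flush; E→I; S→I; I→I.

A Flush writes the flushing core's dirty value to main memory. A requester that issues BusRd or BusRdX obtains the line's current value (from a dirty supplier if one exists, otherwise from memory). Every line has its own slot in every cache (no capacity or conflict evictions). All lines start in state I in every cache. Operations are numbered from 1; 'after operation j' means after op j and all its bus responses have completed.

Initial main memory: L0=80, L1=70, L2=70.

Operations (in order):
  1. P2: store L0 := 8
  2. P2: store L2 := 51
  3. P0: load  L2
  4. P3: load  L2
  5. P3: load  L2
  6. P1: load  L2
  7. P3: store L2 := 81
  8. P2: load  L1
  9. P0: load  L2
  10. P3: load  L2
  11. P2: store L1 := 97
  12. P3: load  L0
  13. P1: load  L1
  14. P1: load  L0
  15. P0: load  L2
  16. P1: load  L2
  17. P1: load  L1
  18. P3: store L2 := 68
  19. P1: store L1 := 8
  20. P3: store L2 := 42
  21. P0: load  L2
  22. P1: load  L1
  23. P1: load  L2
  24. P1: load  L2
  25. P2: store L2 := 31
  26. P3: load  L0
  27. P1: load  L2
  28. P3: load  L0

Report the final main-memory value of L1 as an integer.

memory[L1] = 97

1. P2: store L0 := 8  bus=[BusRdX]  L0: P0=I P1=I P2=M P3=I  mem[L0]=80
2. P2: store L2 := 51  bus=[BusRdX]  L2: P0=I P1=I P2=M P3=I  mem[L2]=70
3. P0: load  L2  bus=[BusRd,Flush]  L2: P0=S P1=I P2=S P3=I  mem[L2]=51
4. P3: load  L2  bus=[BusRd]  L2: P0=S P1=I P2=S P3=S  mem[L2]=51
5. P3: load  L2  bus=[-]  L2: P0=S P1=I P2=S P3=S  mem[L2]=51
6. P1: load  L2  bus=[BusRd]  L2: P0=S P1=S P2=S P3=S  mem[L2]=51
7. P3: store L2 := 81  bus=[BusUpgr]  L2: P0=I P1=I P2=I P3=M  mem[L2]=51
8. P2: load  L1  bus=[BusRd]  L1: P0=I P1=I P2=E P3=I  mem[L1]=70
9. P0: load  L2  bus=[BusRd,Flush]  L2: P0=S P1=I P2=I P3=S  mem[L2]=81
10. P3: load  L2  bus=[-]  L2: P0=S P1=I P2=I P3=S  mem[L2]=81
11. P2: store L1 := 97  bus=[-]  L1: P0=I P1=I P2=M P3=I  mem[L1]=70
12. P3: load  L0  bus=[BusRd,Flush]  L0: P0=I P1=I P2=S P3=S  mem[L0]=8
13. P1: load  L1  bus=[BusRd,Flush]  L1: P0=I P1=S P2=S P3=I  mem[L1]=97
14. P1: load  L0  bus=[BusRd]  L0: P0=I P1=S P2=S P3=S  mem[L0]=8
15. P0: load  L2  bus=[-]  L2: P0=S P1=I P2=I P3=S  mem[L2]=81
16. P1: load  L2  bus=[BusRd]  L2: P0=S P1=S P2=I P3=S  mem[L2]=81
17. P1: load  L1  bus=[-]  L1: P0=I P1=S P2=S P3=I  mem[L1]=97
18. P3: store L2 := 68  bus=[BusUpgr]  L2: P0=I P1=I P2=I P3=M  mem[L2]=81
19. P1: store L1 := 8  bus=[BusUpgr]  L1: P0=I P1=M P2=I P3=I  mem[L1]=97
20. P3: store L2 := 42  bus=[-]  L2: P0=I P1=I P2=I P3=M  mem[L2]=81
21. P0: load  L2  bus=[BusRd,Flush]  L2: P0=S P1=I P2=I P3=S  mem[L2]=42
22. P1: load  L1  bus=[-]  L1: P0=I P1=M P2=I P3=I  mem[L1]=97
23. P1: load  L2  bus=[BusRd]  L2: P0=S P1=S P2=I P3=S  mem[L2]=42
24. P1: load  L2  bus=[-]  L2: P0=S P1=S P2=I P3=S  mem[L2]=42
25. P2: store L2 := 31  bus=[BusRdX]  L2: P0=I P1=I P2=M P3=I  mem[L2]=42
26. P3: load  L0  bus=[-]  L0: P0=I P1=S P2=S P3=S  mem[L0]=8
27. P1: load  L2  bus=[BusRd,Flush]  L2: P0=I P1=S P2=S P3=I  mem[L2]=31
28. P3: load  L0  bus=[-]  L0: P0=I P1=S P2=S P3=S  mem[L0]=8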